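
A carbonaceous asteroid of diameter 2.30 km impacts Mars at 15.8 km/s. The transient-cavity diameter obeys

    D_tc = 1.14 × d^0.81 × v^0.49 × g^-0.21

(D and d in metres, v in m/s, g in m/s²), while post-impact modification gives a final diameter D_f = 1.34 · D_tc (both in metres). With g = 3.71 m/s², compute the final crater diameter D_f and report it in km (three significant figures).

D_f ≈ 69.9 km

In SI: d = 2300 m, v = 15800 m/s.
d^0.81 = 2300^0.81 = 528.4
v^0.49 = 15800^0.49 = 114.1
g^-0.21 = 3.71^-0.21 = 0.7593
D_tc = 1.14 × 528.4 × 114.1 × 0.7593 = 52190 m
D_f = 1.34 × 52190 = 69935 m
     = 69.93 km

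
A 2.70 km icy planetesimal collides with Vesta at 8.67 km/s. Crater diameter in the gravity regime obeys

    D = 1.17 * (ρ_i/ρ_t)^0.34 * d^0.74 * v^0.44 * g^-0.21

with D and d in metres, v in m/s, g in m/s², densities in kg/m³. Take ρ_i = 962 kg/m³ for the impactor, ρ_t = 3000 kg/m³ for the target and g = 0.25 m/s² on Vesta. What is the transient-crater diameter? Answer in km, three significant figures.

In SI units: d = 2700 m, v = 8670 m/s.
(ρ_i/ρ_t)^0.34 = (962/3000)^0.34 = 0.6793
d^0.74 = 2700^0.74 = 346.1
v^0.44 = 8670^0.44 = 54.04
g^-0.21 = 0.25^-0.21 = 1.338
D = 1.17 × 0.6793 × 346.1 × 54.04 × 1.338 = 19889 m
   = 19.89 km

D ≈ 19.9 km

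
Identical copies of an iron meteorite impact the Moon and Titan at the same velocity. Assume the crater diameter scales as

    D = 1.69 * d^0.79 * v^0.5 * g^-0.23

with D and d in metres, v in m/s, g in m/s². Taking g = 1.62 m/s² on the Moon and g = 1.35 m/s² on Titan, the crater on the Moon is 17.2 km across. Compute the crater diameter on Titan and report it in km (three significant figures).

All impactor-dependent factors cancel in the ratio, leaving D_Titan/D_Moon = (g_Titan/g_Moon)^-0.23.
(1.35/1.62)^-0.23 = 0.8333^-0.23 = 1.043
D_Titan = 1.043 × 17.2 km = 17.9 km

D ≈ 17.9 km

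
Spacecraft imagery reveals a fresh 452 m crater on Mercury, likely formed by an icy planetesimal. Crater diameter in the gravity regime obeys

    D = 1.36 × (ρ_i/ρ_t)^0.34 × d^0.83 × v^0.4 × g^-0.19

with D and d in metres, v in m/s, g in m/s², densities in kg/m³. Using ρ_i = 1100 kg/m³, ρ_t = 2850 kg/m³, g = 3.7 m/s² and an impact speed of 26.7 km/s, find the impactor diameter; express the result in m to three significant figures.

d ≈ 16.0 m

Rearranging for d: d = [D / (1.36 · (1100/2850)^0.34 · 26700^0.4 · 3.7^-0.19)]^(1/0.83).
(1100/2850)^0.34 = 0.7235
26700^0.4 = 58.97
3.7^-0.19 = 0.7799
Denominator = 1.36 × 0.7235 × 58.97 × 0.7799 = 45.25
D / 45.25 = 452 / 45.25 = 9.989
d = 9.989^(1/0.83) = 9.989^1.2048 = 16.00 m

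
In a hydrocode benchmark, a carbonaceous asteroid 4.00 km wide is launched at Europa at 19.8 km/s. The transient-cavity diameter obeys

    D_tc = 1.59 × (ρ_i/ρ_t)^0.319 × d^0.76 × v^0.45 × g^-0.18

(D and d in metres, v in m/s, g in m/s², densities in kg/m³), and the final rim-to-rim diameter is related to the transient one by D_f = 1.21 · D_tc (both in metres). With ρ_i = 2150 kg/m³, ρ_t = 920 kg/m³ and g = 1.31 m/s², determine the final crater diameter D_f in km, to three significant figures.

D_f ≈ 113 km

In SI: d = 4000 m, v = 19800 m/s.
(ρ_i/ρ_t)^0.319 = (2150/920)^0.319 = 1.311
d^0.76 = 4000^0.76 = 546.5
v^0.45 = 19800^0.45 = 85.80
g^-0.18 = 1.31^-0.18 = 0.9526
D_tc = 1.59 × 1.311 × 546.5 × 85.80 × 0.9526 = 93110 m
D_f = 1.21 × 93110 = 1.127 × 10^5 m
     = 112.7 km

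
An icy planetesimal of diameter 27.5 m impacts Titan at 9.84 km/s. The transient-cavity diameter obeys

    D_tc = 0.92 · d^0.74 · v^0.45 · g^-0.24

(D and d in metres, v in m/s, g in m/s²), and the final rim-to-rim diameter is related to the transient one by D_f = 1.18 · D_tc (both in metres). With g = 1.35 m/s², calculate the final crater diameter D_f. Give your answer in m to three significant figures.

D_f ≈ 735 m

v = 9840 m/s.
d^0.74 = 27.5^0.74 = 11.62
v^0.45 = 9840^0.45 = 62.64
g^-0.24 = 1.35^-0.24 = 0.9305
D_tc = 0.92 × 11.62 × 62.64 × 0.9305 = 623.1 m
D_f = 1.18 × 623.1 = 735.3 m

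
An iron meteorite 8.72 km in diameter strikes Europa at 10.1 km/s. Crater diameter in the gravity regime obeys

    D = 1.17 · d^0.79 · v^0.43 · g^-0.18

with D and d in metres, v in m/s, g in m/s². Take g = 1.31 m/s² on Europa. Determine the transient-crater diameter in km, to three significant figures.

In SI units: d = 8720 m, v = 10100 m/s.
d^0.79 = 8720^0.79 = 1297
v^0.43 = 10100^0.43 = 52.71
g^-0.18 = 1.31^-0.18 = 0.9526
D = 1.17 × 1297 × 52.71 × 0.9526 = 76196 m
   = 76.20 km

D ≈ 76.2 km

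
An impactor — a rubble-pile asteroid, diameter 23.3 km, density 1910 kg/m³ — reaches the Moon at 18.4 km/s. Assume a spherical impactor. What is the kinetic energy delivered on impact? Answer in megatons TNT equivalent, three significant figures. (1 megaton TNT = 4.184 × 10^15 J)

d = 23300 m; v = 18400 m/s.
Mass m = (π/6) ρ d³ = (π/6) × 1910 × (23300)³ = 1.265 × 10^16 kg
E = ½ m v² = 0.5 × 1.265 × 10^16 × (18400)² = 2.141 × 10^24 J
   = 2.141 × 10^24 / 4.184×10^15 = 5.117 × 10^8 Mt

E ≈ 5.12 × 10^8 Mt TNT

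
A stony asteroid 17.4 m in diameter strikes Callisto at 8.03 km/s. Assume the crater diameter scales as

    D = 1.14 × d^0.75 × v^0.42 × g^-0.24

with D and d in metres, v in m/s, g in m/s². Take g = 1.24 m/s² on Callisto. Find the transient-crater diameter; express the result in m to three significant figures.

In SI units: v = 8030 m/s.
d^0.75 = 17.4^0.75 = 8.519
v^0.42 = 8030^0.42 = 43.65
g^-0.24 = 1.24^-0.24 = 0.9497
D = 1.14 × 8.519 × 43.65 × 0.9497 = 402.6 m

D ≈ 403 m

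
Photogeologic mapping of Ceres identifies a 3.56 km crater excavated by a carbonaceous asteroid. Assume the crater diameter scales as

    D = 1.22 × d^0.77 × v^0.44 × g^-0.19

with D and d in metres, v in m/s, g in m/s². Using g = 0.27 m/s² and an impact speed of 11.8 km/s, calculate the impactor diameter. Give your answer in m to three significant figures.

d ≈ 108 m

Rearranging for d: d = [D / (1.22 · 11800^0.44 · 0.27^-0.19)]^(1/0.77).
D = 3560 m.
11800^0.44 = 61.89
0.27^-0.19 = 1.282
Denominator = 1.22 × 61.89 × 1.282 = 96.80
D / 96.80 = 3560 / 96.80 = 36.78
d = 36.78^(1/0.77) = 36.78^1.2987 = 108.0 m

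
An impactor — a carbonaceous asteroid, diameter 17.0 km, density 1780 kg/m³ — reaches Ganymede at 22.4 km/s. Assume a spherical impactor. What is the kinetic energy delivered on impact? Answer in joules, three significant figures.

E ≈ 1.15 × 10^24 J

d = 17000 m; v = 22400 m/s.
Mass m = (π/6) ρ d³ = (π/6) × 1780 × (17000)³ = 4.579 × 10^15 kg
E = ½ m v² = 0.5 × 4.579 × 10^15 × (22400)² = 1.149 × 10^24 J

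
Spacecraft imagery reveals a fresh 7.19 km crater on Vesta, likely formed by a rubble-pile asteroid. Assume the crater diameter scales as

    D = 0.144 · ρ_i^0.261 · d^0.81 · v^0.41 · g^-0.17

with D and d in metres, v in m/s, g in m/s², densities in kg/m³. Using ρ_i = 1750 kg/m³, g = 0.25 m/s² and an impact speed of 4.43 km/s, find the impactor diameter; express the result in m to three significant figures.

Rearranging for d: d = [D / (0.144 · 1750^0.261 · 4430^0.41 · 0.25^-0.17)]^(1/0.81).
D = 7190 m.
1750^0.261 = 7.022
4430^0.41 = 31.26
0.25^-0.17 = 1.266
Denominator = 0.144 × 7.022 × 31.26 × 1.266 = 40.02
D / 40.02 = 7190 / 40.02 = 179.7
d = 179.7^(1/0.81) = 179.7^1.2346 = 607.4 m

d ≈ 607 m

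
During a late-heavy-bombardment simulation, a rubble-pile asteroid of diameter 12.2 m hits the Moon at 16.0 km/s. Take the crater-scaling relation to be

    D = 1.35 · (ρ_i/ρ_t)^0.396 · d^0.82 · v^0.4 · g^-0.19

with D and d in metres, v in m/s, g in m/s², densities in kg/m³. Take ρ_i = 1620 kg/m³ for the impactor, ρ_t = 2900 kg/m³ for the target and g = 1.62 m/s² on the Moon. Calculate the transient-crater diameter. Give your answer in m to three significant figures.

D ≈ 365 m

In SI units: v = 16000 m/s.
(ρ_i/ρ_t)^0.396 = (1620/2900)^0.396 = 0.7941
d^0.82 = 12.2^0.82 = 7.777
v^0.4 = 16000^0.4 = 48.04
g^-0.19 = 1.62^-0.19 = 0.9124
D = 1.35 × 0.7941 × 7.777 × 48.04 × 0.9124 = 365.4 m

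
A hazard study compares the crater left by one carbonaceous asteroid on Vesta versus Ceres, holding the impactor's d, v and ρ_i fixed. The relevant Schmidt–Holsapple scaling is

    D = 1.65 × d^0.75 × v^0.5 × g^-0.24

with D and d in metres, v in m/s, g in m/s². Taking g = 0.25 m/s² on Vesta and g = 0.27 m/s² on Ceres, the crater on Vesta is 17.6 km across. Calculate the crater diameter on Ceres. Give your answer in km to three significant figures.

All impactor-dependent factors cancel in the ratio, leaving D_Ceres/D_Vesta = (g_Ceres/g_Vesta)^-0.24.
(0.27/0.25)^-0.24 = 1.080^-0.24 = 0.9817
D_Ceres = 0.9817 × 17.6 km = 17.3 km

D ≈ 17.3 km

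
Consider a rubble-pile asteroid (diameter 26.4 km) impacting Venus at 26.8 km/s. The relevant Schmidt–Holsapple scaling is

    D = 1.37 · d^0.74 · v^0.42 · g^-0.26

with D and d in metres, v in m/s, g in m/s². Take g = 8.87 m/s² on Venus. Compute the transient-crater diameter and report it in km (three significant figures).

D ≈ 105 km

In SI units: d = 26400 m, v = 26800 m/s.
d^0.74 = 26400^0.74 = 1871
v^0.42 = 26800^0.42 = 72.41
g^-0.26 = 8.87^-0.26 = 0.5669
D = 1.37 × 1871 × 72.41 × 0.5669 = 1.052 × 10^5 m
   = 105.2 km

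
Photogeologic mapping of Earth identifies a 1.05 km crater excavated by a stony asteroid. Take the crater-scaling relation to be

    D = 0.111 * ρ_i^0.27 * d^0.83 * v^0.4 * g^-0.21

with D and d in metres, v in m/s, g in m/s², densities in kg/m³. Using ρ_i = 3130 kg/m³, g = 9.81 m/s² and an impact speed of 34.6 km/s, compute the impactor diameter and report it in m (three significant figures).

d ≈ 52.1 m

Rearranging for d: d = [D / (0.111 · 3130^0.27 · 34600^0.4 · 9.81^-0.21)]^(1/0.83).
D = 1050 m.
3130^0.27 = 8.786
34600^0.4 = 65.41
9.81^-0.21 = 0.6191
Denominator = 0.111 × 8.786 × 65.41 × 0.6191 = 39.49
D / 39.49 = 1050 / 39.49 = 26.59
d = 26.59^(1/0.83) = 26.59^1.2048 = 52.06 m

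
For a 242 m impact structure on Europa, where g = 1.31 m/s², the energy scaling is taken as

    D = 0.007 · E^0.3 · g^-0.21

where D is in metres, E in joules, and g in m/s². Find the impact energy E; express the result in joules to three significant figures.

E ≈ 1.63 × 10^15 J

Rearranging: E = [D / (0.007 · g^-0.21)]^(1/0.3).
g^-0.21 = 1.31^-0.21 = 0.9449
D / (0.007 × 0.9449) = 242 / (6.614 × 10^-3) = 3.659 × 10^4
E = (3.659 × 10^4)^3.3333 = 1.626 × 10^15 J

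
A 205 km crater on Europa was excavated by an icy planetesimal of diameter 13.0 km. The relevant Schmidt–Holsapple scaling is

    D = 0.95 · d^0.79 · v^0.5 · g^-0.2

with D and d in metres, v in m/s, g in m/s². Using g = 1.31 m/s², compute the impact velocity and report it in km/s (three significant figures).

Rearranging for v: v = [D / (0.95 · 13000^0.79 · 1.31^-0.2)]^(1/0.5).
D = 205000 m.
13000^0.79 = 1778
1.31^-0.2 = 0.9474
Denominator = 0.95 × 1778 × 0.9474 = 1600
D / 1600 = 205000 / 1600 = 128.1
v = 128.1^(1/0.5) = 128.1^2 = 16410 m/s

v ≈ 16.4 km/s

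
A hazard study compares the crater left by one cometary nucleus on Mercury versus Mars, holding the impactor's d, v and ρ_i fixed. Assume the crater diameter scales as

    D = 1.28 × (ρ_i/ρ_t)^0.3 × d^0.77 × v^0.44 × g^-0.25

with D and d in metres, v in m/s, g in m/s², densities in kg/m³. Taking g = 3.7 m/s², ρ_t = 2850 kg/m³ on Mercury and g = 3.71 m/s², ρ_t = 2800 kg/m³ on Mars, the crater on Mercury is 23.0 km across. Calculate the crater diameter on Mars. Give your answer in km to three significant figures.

The impactor-only factors (d, v, ρ_i) cancel in the ratio, leaving D_Mars/D_Mercury = (g_Mars/g_Mercury)^-0.25 · (ρ_t,Mercury/ρ_t,Mars)^0.3.
(3.71/3.7)^-0.25 = 1.003^-0.25 = 0.9993
(2850/2800)^0.3 = 1.018^0.3 = 1.005
Ratio = 0.9993 × 1.005 = 1.004
D_Mars = 1.004 × 23.0 km = 23.1 km

D ≈ 23.1 km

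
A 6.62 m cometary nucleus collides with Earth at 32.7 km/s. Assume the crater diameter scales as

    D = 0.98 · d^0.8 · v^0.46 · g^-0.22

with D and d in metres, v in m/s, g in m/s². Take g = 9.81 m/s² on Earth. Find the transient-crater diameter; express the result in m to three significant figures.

In SI units: v = 32700 m/s.
d^0.8 = 6.62^0.8 = 4.536
v^0.46 = 32700^0.46 = 119.3
g^-0.22 = 9.81^-0.22 = 0.6051
D = 0.98 × 4.536 × 119.3 × 0.6051 = 320.9 m

D ≈ 321 m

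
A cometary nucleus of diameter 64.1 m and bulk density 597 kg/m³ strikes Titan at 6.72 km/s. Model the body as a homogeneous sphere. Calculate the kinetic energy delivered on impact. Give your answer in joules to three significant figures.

v = 6720 m/s.
Mass m = (π/6) ρ d³ = (π/6) × 597 × (64.1)³ = 8.233 × 10^7 kg
E = ½ m v² = 0.5 × 8.233 × 10^7 × (6720)² = 1.859 × 10^15 J

E ≈ 1.86 × 10^15 J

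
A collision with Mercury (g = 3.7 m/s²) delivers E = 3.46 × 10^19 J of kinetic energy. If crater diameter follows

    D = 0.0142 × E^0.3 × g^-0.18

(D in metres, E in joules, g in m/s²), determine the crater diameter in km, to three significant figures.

D ≈ 8.16 km

E^0.3 = (3.46 × 10^19)^0.3 = 7.273 × 10^5
g^-0.18 = 3.7^-0.18 = 0.7902
D = 0.0142 × 7.273 × 10^5 × 0.7902 = 8161 m
   = 8.161 km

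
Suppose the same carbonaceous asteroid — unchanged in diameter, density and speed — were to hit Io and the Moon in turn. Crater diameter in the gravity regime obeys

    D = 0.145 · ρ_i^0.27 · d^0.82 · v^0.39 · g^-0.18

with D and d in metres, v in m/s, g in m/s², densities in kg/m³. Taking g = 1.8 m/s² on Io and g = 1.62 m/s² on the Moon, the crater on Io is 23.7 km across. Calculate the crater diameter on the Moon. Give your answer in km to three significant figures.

D ≈ 24.2 km

All impactor-dependent factors cancel in the ratio, leaving D_Moon/D_Io = (g_Moon/g_Io)^-0.18.
(1.62/1.8)^-0.18 = 0.9000^-0.18 = 1.019
D_Moon = 1.019 × 23.7 km = 24.2 km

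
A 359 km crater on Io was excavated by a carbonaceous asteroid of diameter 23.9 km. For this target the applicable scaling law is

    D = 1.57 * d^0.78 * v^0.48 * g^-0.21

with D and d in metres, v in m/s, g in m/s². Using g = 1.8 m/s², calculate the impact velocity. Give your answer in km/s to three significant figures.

v ≈ 14.5 km/s

Rearranging for v: v = [D / (1.57 · 23900^0.78 · 1.8^-0.21)]^(1/0.48).
D = 359000 m.
23900^0.78 = 2601
1.8^-0.21 = 0.8839
Denominator = 1.57 × 2601 × 0.8839 = 3609
D / 3609 = 359000 / 3609 = 99.47
v = 99.47^(1/0.48) = 99.47^2.0833 = 14514 m/s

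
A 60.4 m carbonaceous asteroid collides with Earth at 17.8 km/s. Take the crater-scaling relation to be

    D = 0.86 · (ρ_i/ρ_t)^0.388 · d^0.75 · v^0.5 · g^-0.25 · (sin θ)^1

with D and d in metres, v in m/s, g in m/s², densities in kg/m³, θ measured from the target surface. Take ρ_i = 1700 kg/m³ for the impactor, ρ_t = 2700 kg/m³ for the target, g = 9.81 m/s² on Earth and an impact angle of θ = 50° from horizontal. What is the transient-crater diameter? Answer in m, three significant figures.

In SI units: v = 17800 m/s.
(ρ_i/ρ_t)^0.388 = (1700/2700)^0.388 = 0.8357
d^0.75 = 60.4^0.75 = 21.67
v^0.5 = 17800^0.5 = 133.4
g^-0.25 = 9.81^-0.25 = 0.5650
(sin 50°)^1 = 0.7660^1 = 0.7660
D = 0.86 × 0.8357 × 21.67 × 133.4 × 0.5650 × 0.7660 = 899.2 m

D ≈ 899 m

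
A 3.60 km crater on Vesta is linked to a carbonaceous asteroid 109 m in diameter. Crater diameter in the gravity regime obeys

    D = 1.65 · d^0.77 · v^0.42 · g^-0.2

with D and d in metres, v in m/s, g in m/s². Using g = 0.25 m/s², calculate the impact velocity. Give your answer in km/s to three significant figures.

v ≈ 8.46 km/s

Rearranging for v: v = [D / (1.65 · 109^0.77 · 0.25^-0.2)]^(1/0.42).
D = 3600 m.
109^0.77 = 37.05
0.25^-0.2 = 1.320
Denominator = 1.65 × 37.05 × 1.320 = 80.69
D / 80.69 = 3600 / 80.69 = 44.62
v = 44.62^(1/0.42) = 44.62^2.381 = 8463 m/s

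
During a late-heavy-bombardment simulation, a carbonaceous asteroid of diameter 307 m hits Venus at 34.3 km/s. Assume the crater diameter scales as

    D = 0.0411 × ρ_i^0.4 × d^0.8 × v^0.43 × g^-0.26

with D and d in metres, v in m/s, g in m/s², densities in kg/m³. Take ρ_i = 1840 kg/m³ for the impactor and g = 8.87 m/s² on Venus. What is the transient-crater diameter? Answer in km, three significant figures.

In SI units: v = 34300 m/s.
ρ_i^0.4 = 1840^0.4 = 20.23
d^0.8 = 307^0.8 = 97.66
v^0.43 = 34300^0.43 = 89.16
g^-0.26 = 8.87^-0.26 = 0.5669
D = 0.0411 × 20.23 × 97.66 × 89.16 × 0.5669 = 4104 m
   = 4.104 km

D ≈ 4.10 km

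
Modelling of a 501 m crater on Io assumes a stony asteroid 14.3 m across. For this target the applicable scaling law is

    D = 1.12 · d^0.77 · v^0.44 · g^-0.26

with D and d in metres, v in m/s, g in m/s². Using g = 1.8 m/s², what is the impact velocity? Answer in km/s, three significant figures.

Rearranging for v: v = [D / (1.12 · 14.3^0.77 · 1.8^-0.26)]^(1/0.44).
14.3^0.77 = 7.755
1.8^-0.26 = 0.8583
Denominator = 1.12 × 7.755 × 0.8583 = 7.455
D / 7.455 = 501 / 7.455 = 67.20
v = 67.20^(1/0.44) = 67.20^2.2727 = 14225 m/s

v ≈ 14.2 km/s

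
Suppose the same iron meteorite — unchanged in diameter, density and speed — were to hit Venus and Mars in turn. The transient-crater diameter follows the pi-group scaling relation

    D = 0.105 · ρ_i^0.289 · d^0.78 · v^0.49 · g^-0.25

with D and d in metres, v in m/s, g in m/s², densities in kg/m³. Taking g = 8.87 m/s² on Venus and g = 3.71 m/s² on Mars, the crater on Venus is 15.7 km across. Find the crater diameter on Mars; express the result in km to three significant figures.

All impactor-dependent factors cancel in the ratio, leaving D_Mars/D_Venus = (g_Mars/g_Venus)^-0.25.
(3.71/8.87)^-0.25 = 0.4183^-0.25 = 1.243
D_Mars = 1.243 × 15.7 km = 19.5 km

D ≈ 19.5 km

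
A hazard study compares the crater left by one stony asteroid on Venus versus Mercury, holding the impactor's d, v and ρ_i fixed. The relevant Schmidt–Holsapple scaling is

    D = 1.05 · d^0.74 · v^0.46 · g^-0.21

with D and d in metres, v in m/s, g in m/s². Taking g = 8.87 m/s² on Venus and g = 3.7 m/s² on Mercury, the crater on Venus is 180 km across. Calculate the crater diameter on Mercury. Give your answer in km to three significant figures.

All impactor-dependent factors cancel in the ratio, leaving D_Mercury/D_Venus = (g_Mercury/g_Venus)^-0.21.
(3.7/8.87)^-0.21 = 0.4171^-0.21 = 1.202
D_Mercury = 1.202 × 180 km = 216 km

D ≈ 216 km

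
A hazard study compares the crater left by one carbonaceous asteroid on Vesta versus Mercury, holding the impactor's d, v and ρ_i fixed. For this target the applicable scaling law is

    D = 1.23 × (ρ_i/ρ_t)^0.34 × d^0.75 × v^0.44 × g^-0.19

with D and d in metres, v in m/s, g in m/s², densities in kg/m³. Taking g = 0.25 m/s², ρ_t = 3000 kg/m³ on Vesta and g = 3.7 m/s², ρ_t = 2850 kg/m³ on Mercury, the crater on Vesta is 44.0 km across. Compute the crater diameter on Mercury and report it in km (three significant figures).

D ≈ 26.8 km

The impactor-only factors (d, v, ρ_i) cancel in the ratio, leaving D_Mercury/D_Vesta = (g_Mercury/g_Vesta)^-0.19 · (ρ_t,Vesta/ρ_t,Mercury)^0.34.
(3.7/0.25)^-0.19 = 14.80^-0.19 = 0.5993
(3000/2850)^0.34 = 1.053^0.34 = 1.018
Ratio = 0.5993 × 1.018 = 0.6101
D_Mercury = 0.6101 × 44.0 km = 26.8 km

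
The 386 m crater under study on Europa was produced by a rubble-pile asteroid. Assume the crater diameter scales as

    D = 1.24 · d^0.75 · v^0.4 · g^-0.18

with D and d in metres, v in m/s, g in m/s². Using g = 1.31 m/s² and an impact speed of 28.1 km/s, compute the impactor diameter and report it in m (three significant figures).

Rearranging for d: d = [D / (1.24 · 28100^0.4 · 1.31^-0.18)]^(1/0.75).
28100^0.4 = 60.18
1.31^-0.18 = 0.9526
Denominator = 1.24 × 60.18 × 0.9526 = 71.09
D / 71.09 = 386 / 71.09 = 5.430
d = 5.430^(1/0.75) = 5.430^1.3333 = 9.544 m

d ≈ 9.54 m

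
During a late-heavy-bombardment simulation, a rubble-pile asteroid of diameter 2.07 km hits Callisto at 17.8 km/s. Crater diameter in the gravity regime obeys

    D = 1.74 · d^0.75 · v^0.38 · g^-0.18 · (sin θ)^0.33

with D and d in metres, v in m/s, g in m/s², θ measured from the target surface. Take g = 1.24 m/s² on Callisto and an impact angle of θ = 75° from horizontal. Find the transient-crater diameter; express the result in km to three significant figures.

D ≈ 20.9 km

In SI units: d = 2070 m, v = 17800 m/s.
d^0.75 = 2070^0.75 = 306.9
v^0.38 = 17800^0.38 = 41.22
g^-0.18 = 1.24^-0.18 = 0.9620
(sin 75°)^0.33 = 0.9659^0.33 = 0.9886
D = 1.74 × 306.9 × 41.22 × 0.9620 × 0.9886 = 20934 m
   = 20.93 km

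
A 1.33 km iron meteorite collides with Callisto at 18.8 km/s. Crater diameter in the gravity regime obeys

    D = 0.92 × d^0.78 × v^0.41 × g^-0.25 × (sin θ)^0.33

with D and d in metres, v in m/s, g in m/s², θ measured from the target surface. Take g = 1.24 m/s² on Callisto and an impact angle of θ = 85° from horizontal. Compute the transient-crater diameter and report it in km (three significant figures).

In SI units: d = 1330 m, v = 18800 m/s.
d^0.78 = 1330^0.78 = 273.3
v^0.41 = 18800^0.41 = 56.55
g^-0.25 = 1.24^-0.25 = 0.9476
(sin 85°)^0.33 = 0.9962^0.33 = 0.9987
D = 0.92 × 273.3 × 56.55 × 0.9476 × 0.9987 = 13456 m
   = 13.46 km

D ≈ 13.5 km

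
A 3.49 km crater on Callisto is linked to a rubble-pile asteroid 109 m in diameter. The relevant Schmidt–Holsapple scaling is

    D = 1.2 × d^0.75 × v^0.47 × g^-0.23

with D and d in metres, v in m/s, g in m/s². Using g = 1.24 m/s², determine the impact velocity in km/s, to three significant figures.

v ≈ 14.6 km/s

Rearranging for v: v = [D / (1.2 · 109^0.75 · 1.24^-0.23)]^(1/0.47).
D = 3490 m.
109^0.75 = 33.73
1.24^-0.23 = 0.9517
Denominator = 1.2 × 33.73 × 0.9517 = 38.52
D / 38.52 = 3490 / 38.52 = 90.60
v = 90.60^(1/0.47) = 90.60^2.1277 = 14594 m/s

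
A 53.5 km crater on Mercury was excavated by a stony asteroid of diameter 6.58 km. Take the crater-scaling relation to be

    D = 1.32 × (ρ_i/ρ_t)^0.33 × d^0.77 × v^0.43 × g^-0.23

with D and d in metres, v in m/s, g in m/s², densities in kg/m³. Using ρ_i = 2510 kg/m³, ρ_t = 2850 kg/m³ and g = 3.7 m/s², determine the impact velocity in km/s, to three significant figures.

v ≈ 16.8 km/s

Rearranging for v: v = [D / (1.32 · (2510/2850)^0.33 · 6580^0.77 · 3.7^-0.23)]^(1/0.43).
D = 53500 m.
(2510/2850)^0.33 = 0.9589
6580^0.77 = 871.0
3.7^-0.23 = 0.7401
Denominator = 1.32 × 0.9589 × 871.0 × 0.7401 = 815.9
D / 815.9 = 53500 / 815.9 = 65.57
v = 65.57^(1/0.43) = 65.57^2.3256 = 16785 m/s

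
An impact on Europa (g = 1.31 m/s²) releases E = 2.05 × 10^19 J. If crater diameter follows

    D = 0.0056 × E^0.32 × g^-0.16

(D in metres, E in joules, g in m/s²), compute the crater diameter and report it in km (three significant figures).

D ≈ 8.11 km

E^0.32 = (2.05 × 10^19)^0.32 = 1.513 × 10^6
g^-0.16 = 1.31^-0.16 = 0.9577
D = 0.0056 × 1.513 × 10^6 × 0.9577 = 8114 m
   = 8.114 km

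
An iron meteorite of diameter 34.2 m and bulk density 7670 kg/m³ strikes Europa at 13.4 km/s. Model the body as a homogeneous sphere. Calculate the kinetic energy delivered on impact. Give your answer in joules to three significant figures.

E ≈ 1.44 × 10^16 J

v = 13400 m/s.
Mass m = (π/6) ρ d³ = (π/6) × 7670 × (34.2)³ = 1.606 × 10^8 kg
E = ½ m v² = 0.5 × 1.606 × 10^8 × (13400)² = 1.442 × 10^16 J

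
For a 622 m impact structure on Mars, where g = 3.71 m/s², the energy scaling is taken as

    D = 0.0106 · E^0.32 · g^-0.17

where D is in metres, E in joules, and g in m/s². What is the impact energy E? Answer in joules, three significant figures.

E ≈ 1.60 × 10^15 J

Rearranging: E = [D / (0.0106 · g^-0.17)]^(1/0.32).
g^-0.17 = 3.71^-0.17 = 0.8002
D / (0.0106 × 0.8002) = 622 / (8.482 × 10^-3) = 7.333 × 10^4
E = (7.333 × 10^4)^3.125 = 1.600 × 10^15 J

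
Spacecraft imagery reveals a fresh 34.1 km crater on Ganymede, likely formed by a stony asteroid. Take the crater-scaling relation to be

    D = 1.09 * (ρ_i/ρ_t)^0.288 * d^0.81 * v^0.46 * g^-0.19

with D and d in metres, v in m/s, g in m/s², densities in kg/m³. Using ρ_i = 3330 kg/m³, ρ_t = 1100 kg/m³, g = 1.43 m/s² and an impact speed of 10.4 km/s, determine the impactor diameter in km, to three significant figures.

d ≈ 1.36 km

Rearranging for d: d = [D / (1.09 · (3330/1100)^0.288 · 10400^0.46 · 1.43^-0.19)]^(1/0.81).
D = 34100 m.
(3330/1100)^0.288 = 1.376
10400^0.46 = 70.44
1.43^-0.19 = 0.9343
Denominator = 1.09 × 1.376 × 70.44 × 0.9343 = 98.71
D / 98.71 = 34100 / 98.71 = 345.5
d = 345.5^(1/0.81) = 345.5^1.2346 = 1361 m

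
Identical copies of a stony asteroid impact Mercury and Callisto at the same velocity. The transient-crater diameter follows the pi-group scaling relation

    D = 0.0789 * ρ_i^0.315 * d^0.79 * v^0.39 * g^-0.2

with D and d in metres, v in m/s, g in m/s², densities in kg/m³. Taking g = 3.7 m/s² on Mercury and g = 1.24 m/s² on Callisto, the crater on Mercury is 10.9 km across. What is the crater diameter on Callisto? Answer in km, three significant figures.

All impactor-dependent factors cancel in the ratio, leaving D_Callisto/D_Mercury = (g_Callisto/g_Mercury)^-0.2.
(1.24/3.7)^-0.2 = 0.3351^-0.2 = 1.244
D_Callisto = 1.244 × 10.9 km = 13.6 km

D ≈ 13.6 km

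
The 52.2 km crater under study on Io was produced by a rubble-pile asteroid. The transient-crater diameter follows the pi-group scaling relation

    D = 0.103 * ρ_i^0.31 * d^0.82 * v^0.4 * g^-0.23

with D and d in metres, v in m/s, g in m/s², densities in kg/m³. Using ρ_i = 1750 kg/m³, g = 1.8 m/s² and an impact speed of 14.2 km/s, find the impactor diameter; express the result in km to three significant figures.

d ≈ 5.99 km

Rearranging for d: d = [D / (0.103 · 1750^0.31 · 14200^0.4 · 1.8^-0.23)]^(1/0.82).
D = 52200 m.
1750^0.31 = 10.12
14200^0.4 = 45.81
1.8^-0.23 = 0.8735
Denominator = 0.103 × 10.12 × 45.81 × 0.8735 = 41.71
D / 41.71 = 52200 / 41.71 = 1251
d = 1251^(1/0.82) = 1251^1.2195 = 5986 m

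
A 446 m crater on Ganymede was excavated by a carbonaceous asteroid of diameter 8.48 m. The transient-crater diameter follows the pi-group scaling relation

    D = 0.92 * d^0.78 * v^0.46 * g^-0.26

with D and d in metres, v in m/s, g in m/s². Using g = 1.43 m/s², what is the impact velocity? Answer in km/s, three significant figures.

v ≈ 22.5 km/s

Rearranging for v: v = [D / (0.92 · 8.48^0.78 · 1.43^-0.26)]^(1/0.46).
8.48^0.78 = 5.298
1.43^-0.26 = 0.9112
Denominator = 0.92 × 5.298 × 0.9112 = 4.441
D / 4.441 = 446 / 4.441 = 100.4
v = 100.4^(1/0.46) = 100.4^2.1739 = 22468 m/s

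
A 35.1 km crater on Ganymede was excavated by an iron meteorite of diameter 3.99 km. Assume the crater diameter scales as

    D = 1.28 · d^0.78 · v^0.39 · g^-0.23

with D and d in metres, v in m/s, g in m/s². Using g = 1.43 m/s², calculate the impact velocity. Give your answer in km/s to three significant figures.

Rearranging for v: v = [D / (1.28 · 3990^0.78 · 1.43^-0.23)]^(1/0.39).
D = 35100 m.
3990^0.78 = 643.8
1.43^-0.23 = 0.9210
Denominator = 1.28 × 643.8 × 0.9210 = 759.0
D / 759.0 = 35100 / 759.0 = 46.25
v = 46.25^(1/0.39) = 46.25^2.5641 = 18600 m/s

v ≈ 18.6 km/s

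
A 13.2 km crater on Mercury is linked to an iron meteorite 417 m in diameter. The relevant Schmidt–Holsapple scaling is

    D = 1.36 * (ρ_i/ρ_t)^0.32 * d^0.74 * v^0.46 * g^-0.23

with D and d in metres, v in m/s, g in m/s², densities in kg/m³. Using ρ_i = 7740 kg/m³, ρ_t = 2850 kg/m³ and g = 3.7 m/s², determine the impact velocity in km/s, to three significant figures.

Rearranging for v: v = [D / (1.36 · (7740/2850)^0.32 · 417^0.74 · 3.7^-0.23)]^(1/0.46).
D = 13200 m.
(7740/2850)^0.32 = 1.377
417^0.74 = 86.88
3.7^-0.23 = 0.7401
Denominator = 1.36 × 1.377 × 86.88 × 0.7401 = 120.4
D / 120.4 = 13200 / 120.4 = 109.6
v = 109.6^(1/0.46) = 109.6^2.1739 = 27186 m/s

v ≈ 27.2 km/s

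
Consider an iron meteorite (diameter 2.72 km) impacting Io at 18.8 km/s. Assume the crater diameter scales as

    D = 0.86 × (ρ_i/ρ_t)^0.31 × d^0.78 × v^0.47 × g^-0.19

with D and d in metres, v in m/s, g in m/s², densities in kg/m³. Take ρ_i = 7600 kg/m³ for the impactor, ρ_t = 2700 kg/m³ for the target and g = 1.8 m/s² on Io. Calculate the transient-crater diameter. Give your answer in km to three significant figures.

In SI units: d = 2720 m, v = 18800 m/s.
(ρ_i/ρ_t)^0.31 = (7600/2700)^0.31 = 1.378
d^0.78 = 2720^0.78 = 477.5
v^0.47 = 18800^0.47 = 102.1
g^-0.19 = 1.8^-0.19 = 0.8943
D = 0.86 × 1.378 × 477.5 × 102.1 × 0.8943 = 51669 m
   = 51.67 km

D ≈ 51.7 km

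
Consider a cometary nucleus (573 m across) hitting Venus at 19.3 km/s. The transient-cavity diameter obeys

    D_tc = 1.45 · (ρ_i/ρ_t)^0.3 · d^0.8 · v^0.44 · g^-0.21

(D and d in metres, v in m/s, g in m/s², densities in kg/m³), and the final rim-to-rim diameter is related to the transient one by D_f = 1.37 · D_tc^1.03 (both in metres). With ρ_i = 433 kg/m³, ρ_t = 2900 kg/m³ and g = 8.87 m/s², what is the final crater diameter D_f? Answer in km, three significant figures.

v = 19300 m/s.
(ρ_i/ρ_t)^0.3 = (433/2900)^0.3 = 0.5652
d^0.8 = 573^0.8 = 160.9
v^0.44 = 19300^0.44 = 76.85
g^-0.21 = 8.87^-0.21 = 0.6323
D_tc = 1.45 × 0.5652 × 160.9 × 76.85 × 0.6323 = 6408 m
D_f = 1.37 × (6408)^1.03 = 11419 m
     = 11.42 km

D_f ≈ 11.4 km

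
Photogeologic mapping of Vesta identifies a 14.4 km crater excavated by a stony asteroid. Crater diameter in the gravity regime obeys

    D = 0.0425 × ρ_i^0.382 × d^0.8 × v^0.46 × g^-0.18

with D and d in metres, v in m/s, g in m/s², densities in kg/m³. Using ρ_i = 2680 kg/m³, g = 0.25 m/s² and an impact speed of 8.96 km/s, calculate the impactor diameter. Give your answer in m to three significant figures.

Rearranging for d: d = [D / (0.0425 · 2680^0.382 · 8960^0.46 · 0.25^-0.18)]^(1/0.8).
D = 14400 m.
2680^0.382 = 20.40
8960^0.46 = 65.78
0.25^-0.18 = 1.283
Denominator = 0.0425 × 20.40 × 65.78 × 1.283 = 73.17
D / 73.17 = 14400 / 73.17 = 196.8
d = 196.8^(1/0.8) = 196.8^1.25 = 737.1 m

d ≈ 737 m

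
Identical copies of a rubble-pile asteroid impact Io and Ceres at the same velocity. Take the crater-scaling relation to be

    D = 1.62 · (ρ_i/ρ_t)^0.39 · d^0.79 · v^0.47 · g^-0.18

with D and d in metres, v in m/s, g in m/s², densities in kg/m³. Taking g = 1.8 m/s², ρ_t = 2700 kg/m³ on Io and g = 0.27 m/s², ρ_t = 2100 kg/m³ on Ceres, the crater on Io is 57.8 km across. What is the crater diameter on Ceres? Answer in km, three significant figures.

The impactor-only factors (d, v, ρ_i) cancel in the ratio, leaving D_Ceres/D_Io = (g_Ceres/g_Io)^-0.18 · (ρ_t,Io/ρ_t,Ceres)^0.39.
(0.27/1.8)^-0.18 = 0.1500^-0.18 = 1.407
(2700/2100)^0.39 = 1.286^0.39 = 1.103
Ratio = 1.407 × 1.103 = 1.552
D_Ceres = 1.552 × 57.8 km = 89.7 km

D ≈ 89.7 km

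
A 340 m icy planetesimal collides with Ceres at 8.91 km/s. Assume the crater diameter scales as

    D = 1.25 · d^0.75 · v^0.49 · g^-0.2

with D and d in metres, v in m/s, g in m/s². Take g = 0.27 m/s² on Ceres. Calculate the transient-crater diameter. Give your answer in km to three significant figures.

In SI units: v = 8910 m/s.
d^0.75 = 340^0.75 = 79.18
v^0.49 = 8910^0.49 = 86.19
g^-0.2 = 0.27^-0.2 = 1.299
D = 1.25 × 79.18 × 86.19 × 1.299 = 11081 m
   = 11.08 km

D ≈ 11.1 km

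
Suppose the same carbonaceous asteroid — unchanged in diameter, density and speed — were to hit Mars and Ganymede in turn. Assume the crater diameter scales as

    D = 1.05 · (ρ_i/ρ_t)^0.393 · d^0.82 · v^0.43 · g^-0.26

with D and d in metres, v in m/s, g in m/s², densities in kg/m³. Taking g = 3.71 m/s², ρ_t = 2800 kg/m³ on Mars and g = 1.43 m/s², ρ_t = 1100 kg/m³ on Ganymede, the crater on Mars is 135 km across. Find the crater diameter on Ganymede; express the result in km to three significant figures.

D ≈ 250 km

The impactor-only factors (d, v, ρ_i) cancel in the ratio, leaving D_Ganymede/D_Mars = (g_Ganymede/g_Mars)^-0.26 · (ρ_t,Mars/ρ_t,Ganymede)^0.393.
(1.43/3.71)^-0.26 = 0.3854^-0.26 = 1.281
(2800/1100)^0.393 = 2.545^0.393 = 1.444
Ratio = 1.281 × 1.444 = 1.850
D_Ganymede = 1.850 × 135 km = 250 km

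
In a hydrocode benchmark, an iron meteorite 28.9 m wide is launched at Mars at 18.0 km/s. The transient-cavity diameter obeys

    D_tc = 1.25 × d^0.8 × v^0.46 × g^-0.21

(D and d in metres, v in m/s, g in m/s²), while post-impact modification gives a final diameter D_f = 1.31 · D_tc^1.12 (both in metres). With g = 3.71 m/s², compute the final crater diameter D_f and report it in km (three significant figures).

D_f ≈ 3.92 km

v = 18000 m/s.
d^0.8 = 28.9^0.8 = 14.75
v^0.46 = 18000^0.46 = 90.66
g^-0.21 = 3.71^-0.21 = 0.7593
D_tc = 1.25 × 14.75 × 90.66 × 0.7593 = 1269 m
D_f = 1.31 × (1269)^1.12 = 3919 m
     = 3.919 km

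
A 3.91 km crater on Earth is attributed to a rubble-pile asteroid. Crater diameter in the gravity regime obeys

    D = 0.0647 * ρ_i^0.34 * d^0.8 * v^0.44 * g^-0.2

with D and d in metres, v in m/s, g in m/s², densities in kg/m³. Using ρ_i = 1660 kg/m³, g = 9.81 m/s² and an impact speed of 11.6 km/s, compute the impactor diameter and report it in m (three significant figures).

d ≈ 417 m

Rearranging for d: d = [D / (0.0647 · 1660^0.34 · 11600^0.44 · 9.81^-0.2)]^(1/0.8).
D = 3910 m.
1660^0.34 = 12.44
11600^0.44 = 61.43
9.81^-0.2 = 0.6334
Denominator = 0.0647 × 12.44 × 61.43 × 0.6334 = 31.32
D / 31.32 = 3910 / 31.32 = 124.8
d = 124.8^(1/0.8) = 124.8^1.25 = 417.1 m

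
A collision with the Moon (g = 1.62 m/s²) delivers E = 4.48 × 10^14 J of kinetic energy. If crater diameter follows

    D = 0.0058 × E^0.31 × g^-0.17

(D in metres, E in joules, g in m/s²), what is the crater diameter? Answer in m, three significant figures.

E^0.31 = (4.48 × 10^14)^0.31 = 3.483 × 10^4
g^-0.17 = 1.62^-0.17 = 0.9213
D = 0.0058 × 3.483 × 10^4 × 0.9213 = 186.1 m

D ≈ 186 m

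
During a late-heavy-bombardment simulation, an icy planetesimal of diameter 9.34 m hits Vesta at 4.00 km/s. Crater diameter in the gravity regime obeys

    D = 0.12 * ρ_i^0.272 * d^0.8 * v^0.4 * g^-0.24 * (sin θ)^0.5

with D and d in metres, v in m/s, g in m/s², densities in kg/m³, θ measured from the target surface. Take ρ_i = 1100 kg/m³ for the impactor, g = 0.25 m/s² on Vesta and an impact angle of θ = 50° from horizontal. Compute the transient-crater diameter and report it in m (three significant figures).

In SI units: v = 4000 m/s.
ρ_i^0.272 = 1100^0.272 = 6.718
d^0.8 = 9.34^0.8 = 5.974
v^0.4 = 4000^0.4 = 27.59
g^-0.24 = 0.25^-0.24 = 1.395
(sin 50°)^0.5 = 0.7660^0.5 = 0.8752
D = 0.12 × 6.718 × 5.974 × 27.59 × 1.395 × 0.8752 = 162.2 m

D ≈ 162 m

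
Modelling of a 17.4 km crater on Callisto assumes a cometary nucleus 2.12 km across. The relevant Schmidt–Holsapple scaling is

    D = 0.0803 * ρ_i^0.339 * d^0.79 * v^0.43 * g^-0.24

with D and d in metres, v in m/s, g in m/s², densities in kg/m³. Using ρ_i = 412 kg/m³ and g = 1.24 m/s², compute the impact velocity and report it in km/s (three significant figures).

v ≈ 19.4 km/s

Rearranging for v: v = [D / (0.0803 · 412^0.339 · 2120^0.79 · 1.24^-0.24)]^(1/0.43).
D = 17400 m.
412^0.339 = 7.699
2120^0.79 = 424.4
1.24^-0.24 = 0.9497
Denominator = 0.0803 × 7.699 × 424.4 × 0.9497 = 249.2
D / 249.2 = 17400 / 249.2 = 69.82
v = 69.82^(1/0.43) = 69.82^2.3256 = 19425 m/s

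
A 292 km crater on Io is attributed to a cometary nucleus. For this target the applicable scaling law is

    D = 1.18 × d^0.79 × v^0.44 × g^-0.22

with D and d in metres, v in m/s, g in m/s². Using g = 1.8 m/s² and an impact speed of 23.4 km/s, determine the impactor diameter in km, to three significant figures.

Rearranging for d: d = [D / (1.18 · 23400^0.44 · 1.8^-0.22)]^(1/0.79).
D = 292000 m.
23400^0.44 = 83.65
1.8^-0.22 = 0.8787
Denominator = 1.18 × 83.65 × 0.8787 = 86.73
D / 86.73 = 292000 / 86.73 = 3367
d = 3367^(1/0.79) = 3367^1.2658 = 29160 m

d ≈ 29.2 km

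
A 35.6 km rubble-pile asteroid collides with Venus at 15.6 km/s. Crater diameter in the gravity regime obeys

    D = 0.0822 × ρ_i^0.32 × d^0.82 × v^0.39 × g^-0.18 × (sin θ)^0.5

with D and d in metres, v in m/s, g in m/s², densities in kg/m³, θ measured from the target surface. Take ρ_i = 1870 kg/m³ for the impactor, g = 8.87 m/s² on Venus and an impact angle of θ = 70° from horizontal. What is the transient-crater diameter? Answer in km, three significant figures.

In SI units: d = 35600 m, v = 15600 m/s.
ρ_i^0.32 = 1870^0.32 = 11.14
d^0.82 = 35600^0.82 = 5397
v^0.39 = 15600^0.39 = 43.18
g^-0.18 = 8.87^-0.18 = 0.6751
(sin 70°)^0.5 = 0.9397^0.5 = 0.9694
D = 0.0822 × 11.14 × 5397 × 43.18 × 0.6751 × 0.9694 = 1.397 × 10^5 m
   = 139.7 km

D ≈ 140 km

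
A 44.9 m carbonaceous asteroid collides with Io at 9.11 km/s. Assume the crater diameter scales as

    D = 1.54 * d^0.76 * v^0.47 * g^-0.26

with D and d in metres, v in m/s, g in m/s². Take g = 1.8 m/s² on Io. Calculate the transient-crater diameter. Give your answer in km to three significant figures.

D ≈ 1.73 km

In SI units: v = 9110 m/s.
d^0.76 = 44.9^0.76 = 18.02
v^0.47 = 9110^0.47 = 72.61
g^-0.26 = 1.8^-0.26 = 0.8583
D = 1.54 × 18.02 × 72.61 × 0.8583 = 1729 m
   = 1.729 km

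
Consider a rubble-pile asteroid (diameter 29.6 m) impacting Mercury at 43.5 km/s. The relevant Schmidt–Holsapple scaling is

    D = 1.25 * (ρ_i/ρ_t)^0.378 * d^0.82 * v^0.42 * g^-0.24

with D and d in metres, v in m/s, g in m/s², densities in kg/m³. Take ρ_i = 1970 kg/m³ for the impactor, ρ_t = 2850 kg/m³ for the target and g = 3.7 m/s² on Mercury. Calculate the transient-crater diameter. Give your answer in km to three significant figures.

D ≈ 1.13 km

In SI units: v = 43500 m/s.
(ρ_i/ρ_t)^0.378 = (1970/2850)^0.378 = 0.8697
d^0.82 = 29.6^0.82 = 16.09
v^0.42 = 43500^0.42 = 88.75
g^-0.24 = 3.7^-0.24 = 0.7305
D = 1.25 × 0.8697 × 16.09 × 88.75 × 0.7305 = 1134 m
   = 1.134 km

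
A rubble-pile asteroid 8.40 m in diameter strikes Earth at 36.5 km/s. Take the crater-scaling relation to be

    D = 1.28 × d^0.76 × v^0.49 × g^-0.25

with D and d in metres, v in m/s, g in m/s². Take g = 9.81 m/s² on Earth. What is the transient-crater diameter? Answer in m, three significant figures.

In SI units: v = 36500 m/s.
d^0.76 = 8.4^0.76 = 5.040
v^0.49 = 36500^0.49 = 172.0
g^-0.25 = 9.81^-0.25 = 0.5650
D = 1.28 × 5.040 × 172.0 × 0.5650 = 626.9 m

D ≈ 627 m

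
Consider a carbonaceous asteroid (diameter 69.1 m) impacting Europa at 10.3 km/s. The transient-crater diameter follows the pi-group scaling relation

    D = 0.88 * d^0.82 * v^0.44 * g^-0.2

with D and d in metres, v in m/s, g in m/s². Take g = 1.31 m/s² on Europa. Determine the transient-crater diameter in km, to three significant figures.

In SI units: v = 10300 m/s.
d^0.82 = 69.1^0.82 = 32.24
v^0.44 = 10300^0.44 = 58.30
g^-0.2 = 1.31^-0.2 = 0.9474
D = 0.88 × 32.24 × 58.30 × 0.9474 = 1567 m
   = 1.567 km

D ≈ 1.57 km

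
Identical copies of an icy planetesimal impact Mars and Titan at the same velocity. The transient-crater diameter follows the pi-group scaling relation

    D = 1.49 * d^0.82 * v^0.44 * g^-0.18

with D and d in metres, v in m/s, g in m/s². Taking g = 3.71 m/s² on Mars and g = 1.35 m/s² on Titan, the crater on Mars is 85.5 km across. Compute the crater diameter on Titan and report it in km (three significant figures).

All impactor-dependent factors cancel in the ratio, leaving D_Titan/D_Mars = (g_Titan/g_Mars)^-0.18.
(1.35/3.71)^-0.18 = 0.3639^-0.18 = 1.200
D_Titan = 1.200 × 85.5 km = 103 km

D ≈ 103 km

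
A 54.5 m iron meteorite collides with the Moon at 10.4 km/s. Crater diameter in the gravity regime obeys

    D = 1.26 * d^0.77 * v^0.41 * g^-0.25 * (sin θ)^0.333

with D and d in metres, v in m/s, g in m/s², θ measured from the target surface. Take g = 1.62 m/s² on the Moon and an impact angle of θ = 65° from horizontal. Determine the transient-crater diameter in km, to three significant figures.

In SI units: v = 10400 m/s.
d^0.77 = 54.5^0.77 = 21.73
v^0.41 = 10400^0.41 = 44.36
g^-0.25 = 1.62^-0.25 = 0.8864
(sin 65°)^0.333 = 0.9063^0.333 = 0.9678
D = 1.26 × 21.73 × 44.36 × 0.8864 × 0.9678 = 1042 m
   = 1.042 km

D ≈ 1.04 km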